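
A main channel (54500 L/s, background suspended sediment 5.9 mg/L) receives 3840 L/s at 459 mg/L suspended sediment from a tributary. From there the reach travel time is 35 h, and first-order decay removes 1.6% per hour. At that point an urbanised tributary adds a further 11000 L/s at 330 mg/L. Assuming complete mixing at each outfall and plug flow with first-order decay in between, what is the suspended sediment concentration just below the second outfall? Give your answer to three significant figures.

69.4 mg/L

Conservation of mass: C = (54500·5.900 + 3840·459.0) / 58340 = 2084000/58340 = 35.72 mg/L; combined flow 58340 L/s.
1.6%/h lost → k = −ln(1 − 0.016) = 0.01613 h⁻¹.
Applying C = C₀e^(−kt): 35.72 × 0.5686 = 20.31 mg/L.
At the second outfall, C = (58340·20.31 + 11000·330.0) / (58340 + 11000) = 69.44 mg/L.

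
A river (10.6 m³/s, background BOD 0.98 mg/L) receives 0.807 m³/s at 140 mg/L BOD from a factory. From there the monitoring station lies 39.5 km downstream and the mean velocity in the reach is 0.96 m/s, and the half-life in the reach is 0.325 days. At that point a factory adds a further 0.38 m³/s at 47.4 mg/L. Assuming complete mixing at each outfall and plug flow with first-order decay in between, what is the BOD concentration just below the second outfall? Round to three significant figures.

Mixed concentration C = ΣQC/ΣQ = (10.60·0.9800 + 0.8070·140.0) / 11.41 = 123.4/11.41 = 10.82 mg/L; combined flow 11.41 m³/s.
Travel time t = 39.5·1000 / 0.96 = 41150 s = 11.43 h.
Half-life 0.325 d → k = ln 2 / 0.325 = 2.133 d⁻¹.
First-order decay: C = 10.82·exp(−k·t) = 10.82·0.3622 = 3.917 mg/L.
Second outfall: C = (11.41·3.917 + 0.3800·47.40)/11.79 = 5.319 mg/L.

5.32 mg/L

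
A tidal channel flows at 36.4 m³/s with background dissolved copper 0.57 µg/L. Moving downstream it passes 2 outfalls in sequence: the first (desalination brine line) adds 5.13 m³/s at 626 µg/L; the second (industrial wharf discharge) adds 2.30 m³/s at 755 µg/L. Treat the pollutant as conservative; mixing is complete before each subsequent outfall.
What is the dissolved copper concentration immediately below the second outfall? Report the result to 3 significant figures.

113 µg/L

Below outfall 1: Q → 41.53 m³/s, C = (36.40·0.5700 + 5.130·626.0)/41.53 = 77.83 µg/L.
Below outfall 2: Q → 43.83 m³/s, C = (41.53·77.83 + 2.300·755.0)/43.83 = 113.4 µg/L.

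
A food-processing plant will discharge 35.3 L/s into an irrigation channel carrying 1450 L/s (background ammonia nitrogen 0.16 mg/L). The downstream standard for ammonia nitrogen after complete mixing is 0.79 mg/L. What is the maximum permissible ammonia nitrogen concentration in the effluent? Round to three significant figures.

26.7 mg/L

At the limit, (Qr·Cr + Qe·Cₑ)/(Qr + Qe) = 0.79:
Cₑ = (1485·0.79 − 1450·0.1600) / 35.30 = 26.67 mg/L.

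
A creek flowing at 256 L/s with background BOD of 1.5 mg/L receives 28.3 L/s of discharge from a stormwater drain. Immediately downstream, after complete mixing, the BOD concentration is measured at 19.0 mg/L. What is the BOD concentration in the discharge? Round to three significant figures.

Mass balance: 256.0·1.500 + 28.30·Cₑ = 284.3·19.00
→ Cₑ = (284.3·19.00 − 256.0·1.500) / 28.30 = 177.3 mg/L.

177 mg/L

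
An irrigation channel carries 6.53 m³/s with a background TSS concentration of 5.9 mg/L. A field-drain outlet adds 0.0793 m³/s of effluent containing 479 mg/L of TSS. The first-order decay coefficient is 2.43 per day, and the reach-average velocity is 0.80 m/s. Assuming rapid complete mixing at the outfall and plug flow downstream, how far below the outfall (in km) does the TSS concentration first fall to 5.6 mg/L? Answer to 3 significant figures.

Conservation of mass: C = (6.530·5.900 + 0.07930·479.0) / 6.609 = 76.51/6.609 = 11.58 mg/L.
Set 11.58·exp(−k·t) = 5.6 → t = ln(11.58/5.6)/k = 25820 s = 7.172 h.
Distance = v·t = 0.80·25820 = 20660 m = 20.66 km.

20.7 km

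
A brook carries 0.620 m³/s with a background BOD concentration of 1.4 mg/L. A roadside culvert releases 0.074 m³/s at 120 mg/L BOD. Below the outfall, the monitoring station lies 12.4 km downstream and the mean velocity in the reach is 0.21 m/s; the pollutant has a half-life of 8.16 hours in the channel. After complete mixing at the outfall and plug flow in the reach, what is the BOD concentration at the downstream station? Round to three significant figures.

3.49 mg/L

Mass balance: C = (0.6200·1.400 + 0.07400·120.0) / 0.6940 = 9.748/0.6940 = 14.05 mg/L.
Travel time t = 12.4·1000 / 0.21 = 59050 s = 16.40 h.
Half-life 8.16 h → k = ln 2 / 8.16 = 0.08494 h⁻¹ = 2.039 d⁻¹.
Applying C = C₀e^(−kt): 14.05 × 0.2483 = 3.487 mg/L.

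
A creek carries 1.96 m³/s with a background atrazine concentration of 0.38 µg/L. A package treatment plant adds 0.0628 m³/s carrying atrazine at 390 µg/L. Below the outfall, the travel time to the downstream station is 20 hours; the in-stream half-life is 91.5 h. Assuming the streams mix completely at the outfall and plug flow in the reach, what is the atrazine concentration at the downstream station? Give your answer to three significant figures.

Mass balance: C = (1.960·0.3800 + 0.06280·390.0) / 2.023 = 25.24/2.023 = 12.48 µg/L.
Half-life 91.5 h → k = ln 2 / 91.5 = 0.007575 h⁻¹ = 0.1818 d⁻¹.
First-order decay: C = 12.48·exp(−k·t) = 12.48·0.8594 = 10.72 µg/L.

10.7 µg/L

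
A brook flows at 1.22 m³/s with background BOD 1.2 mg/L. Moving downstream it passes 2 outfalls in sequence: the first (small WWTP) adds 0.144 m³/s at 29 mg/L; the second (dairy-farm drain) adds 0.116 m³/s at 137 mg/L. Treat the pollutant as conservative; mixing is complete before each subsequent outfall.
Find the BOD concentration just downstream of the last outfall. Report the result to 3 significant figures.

14.5 mg/L

Outfall 1: combined Q = 1.364 m³/s; C = (1.220·1.200 + 0.1440·29.00)/1.364 = 4.135 mg/L.
Outfall 2: combined Q = 1.480 m³/s; C = (1.364·4.135 + 0.1160·137.0)/1.480 = 14.55 mg/L.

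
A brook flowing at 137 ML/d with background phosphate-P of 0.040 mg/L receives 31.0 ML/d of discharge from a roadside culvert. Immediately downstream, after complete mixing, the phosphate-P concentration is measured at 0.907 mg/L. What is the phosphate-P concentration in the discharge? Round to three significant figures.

4.74 mg/L

Mass balance: 137.0·0.04000 + 31.00·Cₑ = 168.0·0.9070
→ Cₑ = (168.0·0.9070 − 137.0·0.04000) / 31.00 = 4.739 mg/L.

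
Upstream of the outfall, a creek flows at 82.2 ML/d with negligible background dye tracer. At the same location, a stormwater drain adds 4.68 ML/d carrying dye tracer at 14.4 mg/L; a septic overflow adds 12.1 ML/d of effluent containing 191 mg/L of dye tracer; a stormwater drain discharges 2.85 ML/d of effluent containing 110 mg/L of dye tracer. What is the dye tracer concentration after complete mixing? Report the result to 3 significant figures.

26.4 mg/L

Flow-weighted average: C = (82.20·0 + 4.680·14.40 + 12.10·191.0 + 2.850·110.0) / 101.8 = 2692/101.8 = 26.44 mg/L.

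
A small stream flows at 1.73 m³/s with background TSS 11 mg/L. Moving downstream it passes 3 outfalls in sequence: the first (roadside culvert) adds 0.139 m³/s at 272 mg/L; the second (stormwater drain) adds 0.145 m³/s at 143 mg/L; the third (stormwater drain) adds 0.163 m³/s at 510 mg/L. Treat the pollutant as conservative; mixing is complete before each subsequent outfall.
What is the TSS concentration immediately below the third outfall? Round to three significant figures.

After outfall 1: Q = 1.730 + 0.1390 = 1.869 m³/s; C = (1.730·11.00 + 0.1390·272.0)/1.869 = 30.41 mg/L.
After outfall 2: Q = 1.869 + 0.1450 = 2.014 m³/s; C = (1.869·30.41 + 0.1450·143.0)/2.014 = 38.52 mg/L.
After outfall 3: Q = 2.014 + 0.1630 = 2.177 m³/s; C = (2.014·38.52 + 0.1630·510.0)/2.177 = 73.82 mg/L.

73.8 mg/L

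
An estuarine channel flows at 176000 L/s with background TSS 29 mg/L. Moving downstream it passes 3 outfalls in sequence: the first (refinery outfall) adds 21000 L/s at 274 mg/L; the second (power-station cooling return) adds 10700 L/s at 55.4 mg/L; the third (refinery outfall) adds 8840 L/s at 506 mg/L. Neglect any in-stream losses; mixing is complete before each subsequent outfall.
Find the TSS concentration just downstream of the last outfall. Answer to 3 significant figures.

After outfall 1: Q = 176000 + 21000 = 197000 L/s; C = (176000·29.00 + 21000·274.0)/197000 = 55.12 mg/L.
After outfall 2: Q = 197000 + 10700 = 207700 L/s; C = (197000·55.12 + 10700·55.40)/207700 = 55.13 mg/L.
After outfall 3: Q = 207700 + 8840 = 216500 L/s; C = (207700·55.13 + 8840·506.0)/216500 = 73.54 mg/L.

73.5 mg/L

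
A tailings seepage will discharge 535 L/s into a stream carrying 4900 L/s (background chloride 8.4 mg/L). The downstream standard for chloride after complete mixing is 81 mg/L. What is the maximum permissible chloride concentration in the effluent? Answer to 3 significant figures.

At the limit, (Qr·Cr + Qe·Cₑ)/(Qr + Qe) = 81:
Cₑ = (5435·81 − 4900·8.400) / 535.0 = 745.9 mg/L.

746 mg/L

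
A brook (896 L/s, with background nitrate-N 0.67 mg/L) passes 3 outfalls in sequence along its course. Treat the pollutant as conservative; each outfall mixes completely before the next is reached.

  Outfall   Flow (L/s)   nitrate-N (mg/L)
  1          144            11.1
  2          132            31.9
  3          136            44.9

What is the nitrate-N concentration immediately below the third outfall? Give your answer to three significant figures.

After outfall 1: Q = 896.0 + 144.0 = 1040 L/s; C = (896.0·0.6700 + 144.0·11.10)/1040 = 2.114 mg/L.
After outfall 2: Q = 1040 + 132.0 = 1172 L/s; C = (1040·2.114 + 132.0·31.90)/1172 = 5.469 mg/L.
After outfall 3: Q = 1172 + 136.0 = 1308 L/s; C = (1172·5.469 + 136.0·44.90)/1308 = 9.569 mg/L.

9.57 mg/L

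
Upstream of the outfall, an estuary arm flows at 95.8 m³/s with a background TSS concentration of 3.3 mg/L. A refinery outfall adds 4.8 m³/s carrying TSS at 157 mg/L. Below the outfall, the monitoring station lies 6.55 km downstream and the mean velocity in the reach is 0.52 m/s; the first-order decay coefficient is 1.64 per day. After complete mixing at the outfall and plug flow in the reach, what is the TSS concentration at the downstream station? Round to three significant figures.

8.37 mg/L

Conservation of mass: C = (95.80·3.300 + 4.800·157.0) / 100.6 = 1070/100.6 = 10.63 mg/L.
Travel time t = 6.55·1000 / 0.52 = 12600 s = 3.499 h.
After decay, C = 10.63 × e^(−kt) = 10.63 × 0.7873 = 8.372 mg/L.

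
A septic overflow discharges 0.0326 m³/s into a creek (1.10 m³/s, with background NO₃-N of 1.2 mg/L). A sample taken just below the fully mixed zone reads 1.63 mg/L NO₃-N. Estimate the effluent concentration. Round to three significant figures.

16.1 mg/L

Mass balance: 1.100·1.200 + 0.03260·Cₑ = 1.133·1.630
→ Cₑ = (1.133·1.630 − 1.100·1.200) / 0.03260 = 16.14 mg/L.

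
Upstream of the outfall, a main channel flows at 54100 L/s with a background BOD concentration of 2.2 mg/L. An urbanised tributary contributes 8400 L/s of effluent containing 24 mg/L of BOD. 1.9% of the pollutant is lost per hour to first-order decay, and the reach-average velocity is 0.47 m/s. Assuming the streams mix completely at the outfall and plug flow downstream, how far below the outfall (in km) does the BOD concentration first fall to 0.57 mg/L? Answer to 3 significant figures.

Mixed concentration C = ΣQC/ΣQ = (54100·2.200 + 8400·24.00) / 62500 = 320600/62500 = 5.130 mg/L.
1.9%/h lost → k = −ln(1 − 0.019) = 0.01918 h⁻¹.
Set 5.130·exp(−k·t) = 0.57 → t = ln(5.130/0.57)/k = 412300 s = 114.5 h.
Distance = v·t = 0.47·412300 = 193800 m = 193.8 km.

194 km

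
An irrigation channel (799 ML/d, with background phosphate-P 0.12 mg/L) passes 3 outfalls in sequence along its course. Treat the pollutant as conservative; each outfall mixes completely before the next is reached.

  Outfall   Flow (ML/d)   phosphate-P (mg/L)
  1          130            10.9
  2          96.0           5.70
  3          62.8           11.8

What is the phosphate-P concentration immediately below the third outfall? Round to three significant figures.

2.58 mg/L

Outfall 1: combined Q = 929.0 ML/d; C = (799.0·0.1200 + 130.0·10.90)/929.0 = 1.629 mg/L.
Outfall 2: combined Q = 1025 ML/d; C = (929.0·1.629 + 96.00·5.700)/1025 = 2.010 mg/L.
Outfall 3: combined Q = 1088 ML/d; C = (1025·2.010 + 62.80·11.80)/1088 = 2.575 mg/L.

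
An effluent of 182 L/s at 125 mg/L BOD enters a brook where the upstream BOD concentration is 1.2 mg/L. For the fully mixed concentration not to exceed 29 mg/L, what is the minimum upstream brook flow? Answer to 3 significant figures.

628 L/s

Set C_mix = 29: (Q·1.200 + 182.0·125.0) / (Q + 182.0) = 29
→ Q = 182.0·(125.0 − 29)/(29 − 1.200) = 628.5 L/s.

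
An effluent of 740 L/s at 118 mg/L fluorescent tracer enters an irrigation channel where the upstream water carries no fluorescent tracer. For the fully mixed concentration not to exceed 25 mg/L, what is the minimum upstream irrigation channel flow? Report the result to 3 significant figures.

2750 L/s

Set C_mix = 25: (Q·0 + 740.0·118.0) / (Q + 740.0) = 25
→ Q = 740.0·(118.0 − 25)/(25 − 0) = 2753 L/s.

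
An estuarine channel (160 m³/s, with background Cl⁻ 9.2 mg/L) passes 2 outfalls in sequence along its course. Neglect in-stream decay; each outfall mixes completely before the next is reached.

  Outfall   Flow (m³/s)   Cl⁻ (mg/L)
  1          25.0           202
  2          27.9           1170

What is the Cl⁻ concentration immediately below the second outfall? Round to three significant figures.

Outfall 1: combined Q = 185.0 m³/s; C = (160.0·9.200 + 25.00·202.0)/185.0 = 35.25 mg/L.
Outfall 2: combined Q = 212.9 m³/s; C = (185.0·35.25 + 27.90·1170)/212.9 = 184.0 mg/L.

184 mg/L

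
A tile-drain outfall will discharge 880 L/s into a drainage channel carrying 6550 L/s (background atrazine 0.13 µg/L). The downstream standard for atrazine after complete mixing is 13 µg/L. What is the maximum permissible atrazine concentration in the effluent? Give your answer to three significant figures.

At the limit, (Qr·Cr + Qe·Cₑ)/(Qr + Qe) = 13:
Cₑ = (7430·13 − 6550·0.1300) / 880.0 = 108.8 µg/L.

109 µg/L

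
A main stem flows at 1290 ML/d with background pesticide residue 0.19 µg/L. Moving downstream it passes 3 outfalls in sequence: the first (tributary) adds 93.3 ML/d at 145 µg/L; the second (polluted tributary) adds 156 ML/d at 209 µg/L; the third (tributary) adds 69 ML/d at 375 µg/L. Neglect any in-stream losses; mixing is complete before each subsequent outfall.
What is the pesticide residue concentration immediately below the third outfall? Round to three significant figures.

Outfall 1: combined Q = 1383 ML/d; C = (1290·0.1900 + 93.30·145.0)/1383 = 9.957 µg/L.
Outfall 2: combined Q = 1539 ML/d; C = (1383·9.957 + 156.0·209.0)/1539 = 30.13 µg/L.
Outfall 3: combined Q = 1608 ML/d; C = (1539·30.13 + 69.00·375.0)/1608 = 44.92 µg/L.

44.9 µg/L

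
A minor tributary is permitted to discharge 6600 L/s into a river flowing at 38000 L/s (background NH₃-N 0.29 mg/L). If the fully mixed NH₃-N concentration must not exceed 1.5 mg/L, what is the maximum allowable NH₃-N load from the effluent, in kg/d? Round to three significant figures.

Mass balance at the limit: 38000·0.2900 + 6600·Cₑ = 44600·1.5 → Cₑ = 8.467 mg/L.
6600 L/s = 6.600 m³/s. Load = 6.600 m³/s × 8.467 g/m³ × 86 400 s/d = 4828 kg/d.

4830 kg/d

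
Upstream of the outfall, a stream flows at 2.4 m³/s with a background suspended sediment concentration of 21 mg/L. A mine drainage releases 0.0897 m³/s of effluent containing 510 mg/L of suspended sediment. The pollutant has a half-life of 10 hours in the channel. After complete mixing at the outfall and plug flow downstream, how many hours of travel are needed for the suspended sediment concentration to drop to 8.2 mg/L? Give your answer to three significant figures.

22.4 h

After mixing, C = (2.400·21.00 + 0.08970·510.0) / 2.490 = 96.15/2.490 = 38.62 mg/L.
Half-life 10 h → k = ln 2 / 10 = 0.06931 h⁻¹ = 1.664 d⁻¹.
38.62·exp(−k·t) = 8.2 → t = ln(38.62/8.2)/k = 80480 s = 22.36 h.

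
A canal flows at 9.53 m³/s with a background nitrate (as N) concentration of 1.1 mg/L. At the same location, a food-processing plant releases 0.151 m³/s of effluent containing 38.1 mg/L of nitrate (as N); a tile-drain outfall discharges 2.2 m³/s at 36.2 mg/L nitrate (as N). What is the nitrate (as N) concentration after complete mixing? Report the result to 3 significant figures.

Mass balance: C = (9.530·1.100 + 0.1510·38.10 + 2.200·36.20) / 11.88 = 95.88/11.88 = 8.070 mg/L.

8.07 mg/L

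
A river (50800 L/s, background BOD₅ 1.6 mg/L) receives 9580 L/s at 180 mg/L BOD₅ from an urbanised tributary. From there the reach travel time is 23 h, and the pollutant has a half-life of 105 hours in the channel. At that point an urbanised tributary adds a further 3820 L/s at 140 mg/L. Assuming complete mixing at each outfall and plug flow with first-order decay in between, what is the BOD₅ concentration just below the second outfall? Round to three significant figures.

32.5 mg/L

Conservation of mass: C = (50800·1.600 + 9580·180.0) / 60380 = 1806000/60380 = 29.91 mg/L; combined flow 60380 L/s.
Half-life 105 h → k = ln 2 / 105 = 0.006601 h⁻¹ = 0.1584 d⁻¹.
After decay, C = 29.91 × e^(−kt) = 29.91 × 0.8591 = 25.69 mg/L.
Second outfall: C = (60380·25.69 + 3820·140.0)/64200 = 32.49 mg/L.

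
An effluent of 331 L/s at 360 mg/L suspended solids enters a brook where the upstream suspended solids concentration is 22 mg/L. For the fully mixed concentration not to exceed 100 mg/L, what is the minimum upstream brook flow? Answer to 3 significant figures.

1100 L/s

Set C_mix = 100: (Q·22.00 + 331.0·360.0) / (Q + 331.0) = 100
→ Q = 331.0·(360.0 − 100)/(100 − 22.00) = 1103 L/s.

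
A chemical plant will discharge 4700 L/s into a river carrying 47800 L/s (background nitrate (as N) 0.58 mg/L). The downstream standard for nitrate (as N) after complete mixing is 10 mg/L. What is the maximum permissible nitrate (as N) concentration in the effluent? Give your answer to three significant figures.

106 mg/L

At the limit, (Qr·Cr + Qe·Cₑ)/(Qr + Qe) = 10:
Cₑ = (52500·10 − 47800·0.5800) / 4700 = 105.8 mg/L.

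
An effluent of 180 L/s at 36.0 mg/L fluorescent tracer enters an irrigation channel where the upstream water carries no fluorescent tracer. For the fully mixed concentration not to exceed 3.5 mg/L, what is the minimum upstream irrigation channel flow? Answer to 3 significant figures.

Set C_mix = 3.5: (Q·0 + 180.0·36.00) / (Q + 180.0) = 3.5
→ Q = 180.0·(36.00 − 3.5)/(3.5 − 0) = 1671 L/s.

1670 L/s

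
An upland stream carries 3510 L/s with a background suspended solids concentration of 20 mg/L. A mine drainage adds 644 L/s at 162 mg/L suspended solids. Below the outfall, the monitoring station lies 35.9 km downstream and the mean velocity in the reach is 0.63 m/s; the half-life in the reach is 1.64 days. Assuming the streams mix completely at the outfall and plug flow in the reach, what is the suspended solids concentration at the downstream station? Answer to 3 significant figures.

Conservation of mass: C = (3510·20.00 + 644.0·162.0) / 4154 = 174500/4154 = 42.01 mg/L.
Travel time t = 35.9·1000 / 0.63 = 56980 s = 15.83 h.
Half-life 1.64 d → k = ln 2 / 1.64 = 0.4227 d⁻¹.
After decay, C = 42.01 × e^(−kt) = 42.01 × 0.7567 = 31.79 mg/L.

31.8 mg/L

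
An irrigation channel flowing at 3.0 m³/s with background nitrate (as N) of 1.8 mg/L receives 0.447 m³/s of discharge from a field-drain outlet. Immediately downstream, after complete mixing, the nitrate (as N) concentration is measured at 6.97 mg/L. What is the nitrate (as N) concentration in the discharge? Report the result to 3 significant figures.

Mass balance: 3.000·1.800 + 0.4470·Cₑ = 3.447·6.970
→ Cₑ = (3.447·6.970 − 3.000·1.800) / 0.4470 = 41.67 mg/L.

41.7 mg/L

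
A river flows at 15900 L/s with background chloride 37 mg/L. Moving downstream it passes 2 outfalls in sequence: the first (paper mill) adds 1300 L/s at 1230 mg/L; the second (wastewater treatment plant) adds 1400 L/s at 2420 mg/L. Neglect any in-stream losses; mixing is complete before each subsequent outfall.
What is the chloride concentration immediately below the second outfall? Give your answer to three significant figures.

Outfall 1: combined Q = 17200 L/s; C = (15900·37.00 + 1300·1230)/17200 = 127.2 mg/L.
Outfall 2: combined Q = 18600 L/s; C = (17200·127.2 + 1400·2420)/18600 = 299.7 mg/L.

300 mg/L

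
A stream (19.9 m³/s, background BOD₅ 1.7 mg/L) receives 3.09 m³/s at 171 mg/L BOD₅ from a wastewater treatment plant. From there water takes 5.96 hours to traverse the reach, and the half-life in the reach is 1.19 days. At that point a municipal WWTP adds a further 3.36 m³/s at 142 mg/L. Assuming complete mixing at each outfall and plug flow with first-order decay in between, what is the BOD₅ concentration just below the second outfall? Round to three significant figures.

36.6 mg/L

Flow-weighted average: C = (19.90·1.700 + 3.090·171.0) / 22.99 = 562.2/22.99 = 24.45 mg/L; combined flow 22.99 m³/s.
Half-life 1.19 d → k = ln 2 / 1.19 = 0.5825 d⁻¹.
After decay, C = 24.45 × e^(−kt) = 24.45 × 0.8653 = 21.16 mg/L.
At the second outfall, C = (22.99·21.16 + 3.360·142.0) / (22.99 + 3.360) = 36.57 mg/L.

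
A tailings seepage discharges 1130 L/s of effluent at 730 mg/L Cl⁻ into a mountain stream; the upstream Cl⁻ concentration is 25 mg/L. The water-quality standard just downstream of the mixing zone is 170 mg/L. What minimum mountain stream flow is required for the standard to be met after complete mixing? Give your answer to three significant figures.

Set C_mix = 170: (Q·25.00 + 1130·730.0) / (Q + 1130) = 170
→ Q = 1130·(730.0 − 170)/(170 − 25.00) = 4364 L/s.

4360 L/s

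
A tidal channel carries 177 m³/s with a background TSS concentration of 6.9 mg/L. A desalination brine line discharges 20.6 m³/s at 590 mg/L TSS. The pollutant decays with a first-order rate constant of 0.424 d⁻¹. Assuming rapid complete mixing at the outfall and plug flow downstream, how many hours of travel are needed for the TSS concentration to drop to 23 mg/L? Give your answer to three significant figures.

Flow-weighted average: C = (177.0·6.900 + 20.60·590.0) / 197.6 = 13380/197.6 = 67.69 mg/L.
67.69·exp(−k·t) = 23 → t = ln(67.69/23)/k = 220000 s = 61.10 h.

61.1 h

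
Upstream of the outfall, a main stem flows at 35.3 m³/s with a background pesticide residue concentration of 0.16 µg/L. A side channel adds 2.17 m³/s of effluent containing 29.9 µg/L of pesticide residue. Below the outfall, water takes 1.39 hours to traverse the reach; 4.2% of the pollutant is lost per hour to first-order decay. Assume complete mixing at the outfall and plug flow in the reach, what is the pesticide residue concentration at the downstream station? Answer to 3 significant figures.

Mass balance: C = (35.30·0.1600 + 2.170·29.90) / 37.47 = 70.53/37.47 = 1.882 µg/L.
4.2%/h lost → k = −ln(1 − 0.042) = 0.04291 h⁻¹.
First-order decay: C = 1.882·exp(−k·t) = 1.882·0.9421 = 1.773 µg/L.

1.77 µg/L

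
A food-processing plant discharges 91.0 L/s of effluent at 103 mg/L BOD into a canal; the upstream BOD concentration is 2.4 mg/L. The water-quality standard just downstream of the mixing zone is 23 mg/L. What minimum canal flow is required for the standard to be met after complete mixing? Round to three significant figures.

Set C_mix = 23: (Q·2.400 + 91.00·103.0) / (Q + 91.00) = 23
→ Q = 91.00·(103.0 − 23)/(23 − 2.400) = 353.4 L/s.

353 L/s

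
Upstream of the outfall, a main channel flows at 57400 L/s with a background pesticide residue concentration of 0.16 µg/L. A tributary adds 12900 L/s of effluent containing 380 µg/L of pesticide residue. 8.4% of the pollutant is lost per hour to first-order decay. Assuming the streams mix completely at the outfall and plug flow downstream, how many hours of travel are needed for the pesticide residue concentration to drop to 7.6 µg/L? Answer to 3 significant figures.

After mixing, C = (57400·0.1600 + 12900·380.0) / 70300 = 4911000/70300 = 69.86 µg/L.
8.4%/h lost → k = −ln(1 − 0.084) = 0.08774 h⁻¹.
69.86·exp(−k·t) = 7.6 → t = ln(69.86/7.6)/k = 91020 s = 25.28 h.

25.3 h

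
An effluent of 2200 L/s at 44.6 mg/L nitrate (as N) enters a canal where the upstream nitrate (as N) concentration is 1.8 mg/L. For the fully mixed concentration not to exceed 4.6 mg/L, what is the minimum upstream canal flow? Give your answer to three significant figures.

31400 L/s

Set C_mix = 4.6: (Q·1.800 + 2200·44.60) / (Q + 2200) = 4.6
→ Q = 2200·(44.60 − 4.6)/(4.6 − 1.800) = 31430 L/s.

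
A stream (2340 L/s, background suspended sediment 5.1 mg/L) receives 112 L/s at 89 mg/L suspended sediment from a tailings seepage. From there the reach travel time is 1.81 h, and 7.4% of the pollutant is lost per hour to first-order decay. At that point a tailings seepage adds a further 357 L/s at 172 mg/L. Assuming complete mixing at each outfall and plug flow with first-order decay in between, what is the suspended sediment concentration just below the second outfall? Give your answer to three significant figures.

Conservation of mass: C = (2340·5.100 + 112.0·89.00) / 2452 = 21900/2452 = 8.932 mg/L; combined flow 2452 L/s.
7.4%/h lost → k = −ln(1 − 0.074) = 0.07688 h⁻¹.
Decay over the reach: 8.932·exp(−kt) = 8.932·0.8701 = 7.772 mg/L.
Second outfall: C = (2452·7.772 + 357.0·172.0)/2809 = 28.64 mg/L.

28.6 mg/L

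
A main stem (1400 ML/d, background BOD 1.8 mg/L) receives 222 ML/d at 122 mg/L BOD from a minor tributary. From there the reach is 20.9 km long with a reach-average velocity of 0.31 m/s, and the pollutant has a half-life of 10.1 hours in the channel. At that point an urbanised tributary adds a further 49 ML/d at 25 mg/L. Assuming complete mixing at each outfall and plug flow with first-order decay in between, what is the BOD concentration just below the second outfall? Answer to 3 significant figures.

5.63 mg/L

Flow-weighted average: C = (1400·1.800 + 222.0·122.0) / 1622 = 29600/1622 = 18.25 mg/L; combined flow 1622 ML/d.
Travel time t = 20.9·1000 / 0.31 = 67420 s = 18.73 h.
Half-life 10.1 h → k = ln 2 / 10.1 = 0.06863 h⁻¹ = 1.647 d⁻¹.
First-order decay: C = 18.25·exp(−k·t) = 18.25·0.2766 = 5.048 mg/L.
At the second outfall, C = (1622·5.048 + 49.00·25.00) / (1622 + 49.00) = 5.633 mg/L.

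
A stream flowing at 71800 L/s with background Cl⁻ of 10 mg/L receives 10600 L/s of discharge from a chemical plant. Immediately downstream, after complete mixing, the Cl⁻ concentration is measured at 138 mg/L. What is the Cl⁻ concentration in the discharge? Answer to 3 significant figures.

1010 mg/L

Mass balance: 71800·10.00 + 10600·Cₑ = 82400·138.0
→ Cₑ = (82400·138.0 − 71800·10.00) / 10600 = 1005 mg/L.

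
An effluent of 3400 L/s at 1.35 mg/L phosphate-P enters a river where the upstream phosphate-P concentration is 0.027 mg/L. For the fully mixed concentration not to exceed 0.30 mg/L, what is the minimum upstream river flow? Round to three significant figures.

Set C_mix = 0.30: (Q·0.02700 + 3400·1.350) / (Q + 3400) = 0.30
→ Q = 3400·(1.350 − 0.30)/(0.30 − 0.02700) = 13080 L/s.

13100 L/s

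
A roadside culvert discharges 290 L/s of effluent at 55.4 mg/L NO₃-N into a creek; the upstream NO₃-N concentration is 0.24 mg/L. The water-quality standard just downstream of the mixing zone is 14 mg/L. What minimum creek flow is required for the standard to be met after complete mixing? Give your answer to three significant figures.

873 L/s

Set C_mix = 14: (Q·0.2400 + 290.0·55.40) / (Q + 290.0) = 14
→ Q = 290.0·(55.40 − 14)/(14 − 0.2400) = 872.5 L/s.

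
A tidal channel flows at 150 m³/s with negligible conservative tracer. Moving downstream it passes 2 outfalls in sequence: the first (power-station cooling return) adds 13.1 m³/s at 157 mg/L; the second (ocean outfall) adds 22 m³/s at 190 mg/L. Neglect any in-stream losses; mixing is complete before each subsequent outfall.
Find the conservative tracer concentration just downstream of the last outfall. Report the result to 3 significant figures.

33.7 mg/L

Below outfall 1: Q → 163.1 m³/s, C = (150.0·0 + 13.10·157.0)/163.1 = 12.61 mg/L.
Below outfall 2: Q → 185.1 m³/s, C = (163.1·12.61 + 22.00·190.0)/185.1 = 33.69 mg/L.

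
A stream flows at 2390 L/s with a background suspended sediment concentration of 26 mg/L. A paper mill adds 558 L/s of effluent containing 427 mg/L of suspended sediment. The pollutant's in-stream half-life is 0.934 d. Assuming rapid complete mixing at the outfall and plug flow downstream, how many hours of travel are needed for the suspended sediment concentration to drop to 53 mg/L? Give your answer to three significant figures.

21.1 h

Conservation of mass: C = (2390·26.00 + 558.0·427.0) / 2948 = 300400/2948 = 101.9 mg/L.
Half-life 0.934 d → k = ln 2 / 0.934 = 0.7421 d⁻¹.
101.9·exp(−k·t) = 53 → t = ln(101.9/53)/k = 76110 s = 21.14 h.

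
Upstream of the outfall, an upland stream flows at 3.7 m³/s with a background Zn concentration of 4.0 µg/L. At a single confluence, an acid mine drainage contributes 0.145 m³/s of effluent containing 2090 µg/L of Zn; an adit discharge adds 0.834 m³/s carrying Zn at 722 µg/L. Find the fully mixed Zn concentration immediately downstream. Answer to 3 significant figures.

Mass balance: C = (3.700·4.000 + 0.1450·2090 + 0.8340·722.0) / 4.679 = 920.0/4.679 = 196.6 µg/L.

197 µg/L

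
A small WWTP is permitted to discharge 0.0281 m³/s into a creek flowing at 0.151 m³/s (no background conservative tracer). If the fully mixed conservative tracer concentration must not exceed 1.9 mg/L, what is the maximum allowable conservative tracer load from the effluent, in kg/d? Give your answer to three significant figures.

29.4 kg/d

Mass balance at the limit: 0.1510·0 + 0.02810·Cₑ = 0.1791·1.9 → Cₑ = 12.11 mg/L.
Load = 0.02810 m³/s × 12.11 g/m³ × 86 400 s/d = 29.40 kg/d.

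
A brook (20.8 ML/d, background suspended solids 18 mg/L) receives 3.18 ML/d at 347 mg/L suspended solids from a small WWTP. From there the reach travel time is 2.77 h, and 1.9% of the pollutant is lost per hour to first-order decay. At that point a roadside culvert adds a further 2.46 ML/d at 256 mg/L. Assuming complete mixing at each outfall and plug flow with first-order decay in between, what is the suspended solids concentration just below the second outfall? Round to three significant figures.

After mixing, C = (20.80·18.00 + 3.180·347.0) / 23.98 = 1478/23.98 = 61.63 mg/L; combined flow 23.98 ML/d.
1.9%/h lost → k = −ln(1 − 0.019) = 0.01918 h⁻¹.
First-order decay: C = 61.63·exp(−k·t) = 61.63·0.9483 = 58.44 mg/L.
At the second outfall, C = (23.98·58.44 + 2.460·256.0) / (23.98 + 2.460) = 76.82 mg/L.

76.8 mg/L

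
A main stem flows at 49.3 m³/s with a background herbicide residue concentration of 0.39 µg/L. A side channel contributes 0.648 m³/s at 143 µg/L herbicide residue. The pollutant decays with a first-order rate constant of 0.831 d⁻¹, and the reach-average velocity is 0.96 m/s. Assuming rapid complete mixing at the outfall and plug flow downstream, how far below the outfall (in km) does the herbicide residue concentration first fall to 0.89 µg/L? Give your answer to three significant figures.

Mass balance: C = (49.30·0.3900 + 0.6480·143.0) / 49.95 = 111.9/49.95 = 2.240 µg/L.
Set 2.240·exp(−k·t) = 0.89 → t = ln(2.240/0.89)/k = 95970 s = 26.66 h.
Distance = v·t = 0.96·95970 = 92130 m = 92.13 km.

92.1 km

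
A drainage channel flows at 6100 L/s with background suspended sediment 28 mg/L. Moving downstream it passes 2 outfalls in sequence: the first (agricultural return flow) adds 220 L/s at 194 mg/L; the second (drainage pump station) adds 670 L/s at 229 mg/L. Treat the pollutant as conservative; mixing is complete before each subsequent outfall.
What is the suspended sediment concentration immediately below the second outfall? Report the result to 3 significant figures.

52.5 mg/L

Below outfall 1: Q → 6320 L/s, C = (6100·28.00 + 220.0·194.0)/6320 = 33.78 mg/L.
Below outfall 2: Q → 6990 L/s, C = (6320·33.78 + 670.0·229.0)/6990 = 52.49 mg/L.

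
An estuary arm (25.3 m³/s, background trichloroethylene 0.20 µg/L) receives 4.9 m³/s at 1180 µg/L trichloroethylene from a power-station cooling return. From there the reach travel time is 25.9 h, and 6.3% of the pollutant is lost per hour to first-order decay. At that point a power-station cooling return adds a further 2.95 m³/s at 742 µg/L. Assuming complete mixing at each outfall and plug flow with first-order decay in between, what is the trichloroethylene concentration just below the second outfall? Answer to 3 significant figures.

98.4 µg/L

Mass balance: C = (25.30·0.2000 + 4.900·1180) / 30.20 = 5787/30.20 = 191.6 µg/L; combined flow 30.20 m³/s.
6.3%/h lost → k = −ln(1 − 0.063) = 0.06507 h⁻¹.
First-order decay: C = 191.6·exp(−k·t) = 191.6·0.1854 = 35.52 µg/L.
Second outfall: C = (30.20·35.52 + 2.950·742.0)/33.15 = 98.39 µg/L.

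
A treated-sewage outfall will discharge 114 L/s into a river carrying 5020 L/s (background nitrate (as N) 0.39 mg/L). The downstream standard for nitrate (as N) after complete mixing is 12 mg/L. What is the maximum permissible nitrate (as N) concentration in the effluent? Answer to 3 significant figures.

At the limit, (Qr·Cr + Qe·Cₑ)/(Qr + Qe) = 12:
Cₑ = (5134·12 − 5020·0.3900) / 114.0 = 523.2 mg/L.

523 mg/L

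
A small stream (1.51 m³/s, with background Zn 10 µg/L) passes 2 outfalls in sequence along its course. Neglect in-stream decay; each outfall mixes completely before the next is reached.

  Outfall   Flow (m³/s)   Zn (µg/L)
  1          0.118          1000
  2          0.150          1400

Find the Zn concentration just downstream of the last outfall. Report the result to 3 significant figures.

193 µg/L

After outfall 1: Q = 1.510 + 0.1180 = 1.628 m³/s; C = (1.510·10.00 + 0.1180·1000)/1.628 = 81.76 µg/L.
After outfall 2: Q = 1.628 + 0.1500 = 1.778 m³/s; C = (1.628·81.76 + 0.1500·1400)/1.778 = 193.0 µg/L.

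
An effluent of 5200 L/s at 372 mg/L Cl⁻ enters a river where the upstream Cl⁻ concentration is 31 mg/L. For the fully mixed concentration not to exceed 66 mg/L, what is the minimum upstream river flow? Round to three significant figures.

Set C_mix = 66: (Q·31.00 + 5200·372.0) / (Q + 5200) = 66
→ Q = 5200·(372.0 − 66)/(66 − 31.00) = 45460 L/s.

45500 L/s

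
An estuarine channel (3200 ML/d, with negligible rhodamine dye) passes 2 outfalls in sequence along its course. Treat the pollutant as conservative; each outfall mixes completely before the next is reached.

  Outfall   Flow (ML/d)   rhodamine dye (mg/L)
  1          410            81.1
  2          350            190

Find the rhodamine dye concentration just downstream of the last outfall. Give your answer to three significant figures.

25.2 mg/L

After outfall 1: Q = 3200 + 410.0 = 3610 ML/d; C = (3200·0 + 410.0·81.10)/3610 = 9.211 mg/L.
After outfall 2: Q = 3610 + 350.0 = 3960 ML/d; C = (3610·9.211 + 350.0·190.0)/3960 = 25.19 mg/L.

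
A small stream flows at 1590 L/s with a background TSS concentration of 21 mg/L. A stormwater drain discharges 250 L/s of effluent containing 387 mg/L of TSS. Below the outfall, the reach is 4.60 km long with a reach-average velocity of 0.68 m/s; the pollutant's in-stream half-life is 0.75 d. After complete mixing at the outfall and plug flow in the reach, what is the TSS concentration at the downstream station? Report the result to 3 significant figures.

65.8 mg/L

Conservation of mass: C = (1590·21.00 + 250.0·387.0) / 1840 = 130100/1840 = 70.73 mg/L.
Travel time t = 4.60·1000 / 0.68 = 6765 s = 1.879 h.
Half-life 0.75 d → k = ln 2 / 0.75 = 0.9242 d⁻¹.
After decay, C = 70.73 × e^(−kt) = 70.73 × 0.9302 = 65.79 mg/L.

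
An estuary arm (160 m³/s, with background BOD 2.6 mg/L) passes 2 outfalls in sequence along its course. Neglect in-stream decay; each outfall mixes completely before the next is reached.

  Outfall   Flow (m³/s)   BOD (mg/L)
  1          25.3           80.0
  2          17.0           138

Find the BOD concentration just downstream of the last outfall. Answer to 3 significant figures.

23.7 mg/L

Below outfall 1: Q → 185.3 m³/s, C = (160.0·2.600 + 25.30·80.00)/185.3 = 13.17 mg/L.
Below outfall 2: Q → 202.3 m³/s, C = (185.3·13.17 + 17.00·138.0)/202.3 = 23.66 mg/L.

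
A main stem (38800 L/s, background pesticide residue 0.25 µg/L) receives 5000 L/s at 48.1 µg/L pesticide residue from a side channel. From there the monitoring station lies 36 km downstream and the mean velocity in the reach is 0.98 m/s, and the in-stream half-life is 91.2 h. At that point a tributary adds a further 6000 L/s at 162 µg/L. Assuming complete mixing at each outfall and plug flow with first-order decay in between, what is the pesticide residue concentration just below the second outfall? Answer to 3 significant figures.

24.2 µg/L

Conservation of mass: C = (38800·0.2500 + 5000·48.10) / 43800 = 250200/43800 = 5.712 µg/L; combined flow 43800 L/s.
Travel time t = 36·1000 / 0.98 = 36730 s = 10.20 h.
Half-life 91.2 h → k = ln 2 / 91.2 = 0.007600 h⁻¹ = 0.1824 d⁻¹.
First-order decay: C = 5.712·exp(−k·t) = 5.712·0.9254 = 5.286 µg/L.
Second outfall: C = (43800·5.286 + 6000·162.0)/49800 = 24.17 µg/L.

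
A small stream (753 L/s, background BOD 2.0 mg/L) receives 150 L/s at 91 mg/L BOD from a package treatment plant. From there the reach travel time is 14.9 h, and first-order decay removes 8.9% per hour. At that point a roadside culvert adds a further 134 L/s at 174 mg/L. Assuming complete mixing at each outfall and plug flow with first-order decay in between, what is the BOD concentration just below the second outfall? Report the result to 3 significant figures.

Flow-weighted average: C = (753.0·2.000 + 150.0·91.00) / 903.0 = 15160/903.0 = 16.78 mg/L; combined flow 903.0 L/s.
8.9%/h lost → k = −ln(1 − 0.089) = 0.09321 h⁻¹.
Decay over the reach: 16.78·exp(−kt) = 16.78·0.2494 = 4.185 mg/L.
At the second outfall, C = (903.0·4.185 + 134.0·174.0) / (903.0 + 134.0) = 26.13 mg/L.

26.1 mg/L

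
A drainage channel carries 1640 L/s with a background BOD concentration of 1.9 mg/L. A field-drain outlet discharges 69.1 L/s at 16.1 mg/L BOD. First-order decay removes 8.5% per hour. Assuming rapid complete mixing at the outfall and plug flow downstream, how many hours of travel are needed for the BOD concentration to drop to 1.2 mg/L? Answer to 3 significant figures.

Conservation of mass: C = (1640·1.900 + 69.10·16.10) / 1709 = 4229/1709 = 2.474 mg/L.
8.5%/h lost → k = −ln(1 − 0.085) = 0.08883 h⁻¹.
2.474·exp(−k·t) = 1.2 → t = ln(2.474/1.2)/k = 29320 s = 8.145 h.

8.15 h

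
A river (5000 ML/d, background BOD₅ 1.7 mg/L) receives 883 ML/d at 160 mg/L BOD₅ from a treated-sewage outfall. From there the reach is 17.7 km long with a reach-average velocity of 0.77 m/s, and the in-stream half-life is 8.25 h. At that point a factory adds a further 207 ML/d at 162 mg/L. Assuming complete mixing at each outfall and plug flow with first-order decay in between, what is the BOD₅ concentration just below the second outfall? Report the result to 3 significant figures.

Mass balance: C = (5000·1.700 + 883.0·160.0) / 5883 = 149800/5883 = 25.46 mg/L; combined flow 5883 ML/d.
Travel time t = 17.7·1000 / 0.77 = 22990 s = 6.385 h.
Half-life 8.25 h → k = ln 2 / 8.25 = 0.08402 h⁻¹ = 2.016 d⁻¹.
First-order decay: C = 25.46·exp(−k·t) = 25.46·0.5848 = 14.89 mg/L.
At the second outfall, C = (5883·14.89 + 207.0·162.0) / (5883 + 207.0) = 19.89 mg/L.

19.9 mg/L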